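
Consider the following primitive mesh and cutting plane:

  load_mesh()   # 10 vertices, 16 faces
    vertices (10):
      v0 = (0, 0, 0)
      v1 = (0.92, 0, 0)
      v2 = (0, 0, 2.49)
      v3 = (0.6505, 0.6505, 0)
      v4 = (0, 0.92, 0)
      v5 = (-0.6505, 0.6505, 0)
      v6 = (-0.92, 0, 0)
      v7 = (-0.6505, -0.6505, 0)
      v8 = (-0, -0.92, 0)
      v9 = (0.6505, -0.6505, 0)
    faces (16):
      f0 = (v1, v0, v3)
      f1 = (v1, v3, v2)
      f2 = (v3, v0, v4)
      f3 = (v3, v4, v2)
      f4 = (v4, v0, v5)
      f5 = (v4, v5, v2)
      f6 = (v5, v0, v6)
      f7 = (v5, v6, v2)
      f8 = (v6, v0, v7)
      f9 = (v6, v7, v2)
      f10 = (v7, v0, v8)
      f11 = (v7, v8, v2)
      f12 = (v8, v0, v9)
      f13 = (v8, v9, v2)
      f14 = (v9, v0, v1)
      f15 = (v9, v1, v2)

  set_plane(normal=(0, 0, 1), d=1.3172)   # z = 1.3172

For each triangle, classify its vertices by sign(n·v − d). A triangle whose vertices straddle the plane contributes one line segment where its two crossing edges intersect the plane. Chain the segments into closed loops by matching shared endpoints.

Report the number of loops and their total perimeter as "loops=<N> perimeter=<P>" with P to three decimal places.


Straddling triangles (8 of 16):
  (v1,v3,v2) [--+] → (0.306388, 0.306388, 1.3172)–(0.433324, 0, 1.3172)  len=0.3316
  (v3,v4,v2) [--+] → (0, 0.433324, 1.3172)–(0.306388, 0.306388, 1.3172)  len=0.3316
  (v4,v5,v2) [--+] → (-0.306388, 0.306388, 1.3172)–(0, 0.433324, 1.3172)  len=0.3316
  (v5,v6,v2) [--+] → (-0.433324, 0, 1.3172)–(-0.306388, 0.306388, 1.3172)  len=0.3316
  (v6,v7,v2) [--+] → (-0.306388, -0.306388, 1.3172)–(-0.433324, 0, 1.3172)  len=0.3316
  (v7,v8,v2) [--+] → (0, -0.433324, 1.3172)–(-0.306388, -0.306388, 1.3172)  len=0.3316
  (v8,v9,v2) [--+] → (0.306388, -0.306388, 1.3172)–(0, -0.433324, 1.3172)  len=0.3316
  (v9,v1,v2) [--+] → (0.433324, 0, 1.3172)–(0.306388, -0.306388, 1.3172)  len=0.3316

Chained into 1 loop(s):
  loop 1: 8 segments, perimeter = 2.6531
Total perimeter = 2.653

loops=1 perimeter=2.653


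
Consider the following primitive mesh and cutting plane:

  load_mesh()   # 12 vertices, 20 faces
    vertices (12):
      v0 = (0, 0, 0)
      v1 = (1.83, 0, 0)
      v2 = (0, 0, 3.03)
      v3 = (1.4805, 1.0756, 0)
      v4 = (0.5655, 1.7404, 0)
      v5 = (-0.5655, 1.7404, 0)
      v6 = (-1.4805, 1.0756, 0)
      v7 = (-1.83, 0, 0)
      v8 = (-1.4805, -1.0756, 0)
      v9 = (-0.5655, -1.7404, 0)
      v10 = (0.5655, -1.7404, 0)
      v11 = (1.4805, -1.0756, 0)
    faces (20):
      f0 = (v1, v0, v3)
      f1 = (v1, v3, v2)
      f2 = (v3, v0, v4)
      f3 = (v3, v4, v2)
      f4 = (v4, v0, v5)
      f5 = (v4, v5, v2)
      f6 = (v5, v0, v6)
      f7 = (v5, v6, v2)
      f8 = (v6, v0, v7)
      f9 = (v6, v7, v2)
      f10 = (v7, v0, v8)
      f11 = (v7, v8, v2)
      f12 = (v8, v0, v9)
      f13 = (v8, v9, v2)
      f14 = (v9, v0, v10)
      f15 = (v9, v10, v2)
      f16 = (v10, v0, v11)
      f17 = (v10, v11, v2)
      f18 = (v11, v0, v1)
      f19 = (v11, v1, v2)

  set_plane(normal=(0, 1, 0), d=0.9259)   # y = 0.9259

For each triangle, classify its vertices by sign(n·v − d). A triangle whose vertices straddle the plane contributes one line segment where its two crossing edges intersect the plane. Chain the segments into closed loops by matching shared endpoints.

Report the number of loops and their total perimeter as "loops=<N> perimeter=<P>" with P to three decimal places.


Straddling triangles (10 of 20):
  (v1,v0,v3) [--+] → (1.27445, 0.9259, 0)–(1.52914, 0.9259, 0)  len=0.2547
  (v1,v3,v2) [-+-] → (1.52914, 0.9259, 0)–(1.27445, 0.9259, 0.42171)  len=0.4927
  (v3,v0,v4) [+-+] → (1.27445, 0.9259, 0)–(0.300848, 0.9259, 0)  len=0.9736
  (v3,v4,v2) [++-] → (0.300848, 0.9259, 1.41803)–(1.27445, 0.9259, 0.42171)  len=1.3930
  (v4,v0,v5) [+-+] → (0.300848, 0.9259, 0)–(-0.300848, 0.9259, 0)  len=0.6017
  (v4,v5,v2) [++-] → (-0.300848, 0.9259, 1.41803)–(0.300848, 0.9259, 1.41803)  len=0.6017
  (v5,v0,v6) [+-+] → (-0.300848, 0.9259, 0)–(-1.27445, 0.9259, 0)  len=0.9736
  (v5,v6,v2) [++-] → (-1.27445, 0.9259, 0.42171)–(-0.300848, 0.9259, 1.41803)  len=1.3930
  (v6,v0,v7) [+--] → (-1.27445, 0.9259, 0)–(-1.52914, 0.9259, 0)  len=0.2547
  (v6,v7,v2) [+--] → (-1.52914, 0.9259, 0)–(-1.27445, 0.9259, 0.42171)  len=0.4927

Chained into 1 loop(s):
  loop 1: 10 segments, perimeter = 7.4314
Total perimeter = 7.431

loops=1 perimeter=7.431


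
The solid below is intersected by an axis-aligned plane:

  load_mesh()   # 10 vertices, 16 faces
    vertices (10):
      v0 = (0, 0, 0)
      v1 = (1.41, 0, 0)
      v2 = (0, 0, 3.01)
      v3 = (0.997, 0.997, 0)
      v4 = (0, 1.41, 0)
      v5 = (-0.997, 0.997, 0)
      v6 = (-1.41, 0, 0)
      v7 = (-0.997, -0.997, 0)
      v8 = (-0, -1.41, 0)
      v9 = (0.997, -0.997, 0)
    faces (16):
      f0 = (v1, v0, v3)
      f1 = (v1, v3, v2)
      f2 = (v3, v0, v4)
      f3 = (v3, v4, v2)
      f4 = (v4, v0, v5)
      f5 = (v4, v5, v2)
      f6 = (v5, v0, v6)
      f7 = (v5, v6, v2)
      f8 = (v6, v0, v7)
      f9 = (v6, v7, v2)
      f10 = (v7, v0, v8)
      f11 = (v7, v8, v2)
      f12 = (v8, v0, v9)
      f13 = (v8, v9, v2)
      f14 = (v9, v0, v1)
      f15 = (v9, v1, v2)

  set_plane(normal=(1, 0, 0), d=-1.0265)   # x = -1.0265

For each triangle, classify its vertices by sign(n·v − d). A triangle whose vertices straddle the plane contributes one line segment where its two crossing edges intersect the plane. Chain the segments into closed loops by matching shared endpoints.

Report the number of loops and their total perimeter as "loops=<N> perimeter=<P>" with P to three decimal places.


loops=1 perimeter=4.323

Straddling triangles (4 of 16):
  (v5,v0,v6) [++-] → (-1.0265, 0, 0)–(-1.0265, 0.925786, 0)  len=0.9258
  (v5,v6,v2) [+-+] → (-1.0265, 0.925786, 0)–(-1.0265, 0, 0.818677)  len=1.2358
  (v6,v0,v7) [-++] → (-1.0265, 0, 0)–(-1.0265, -0.925786, 0)  len=0.9258
  (v6,v7,v2) [-++] → (-1.0265, -0.925786, 0)–(-1.0265, 0, 0.818677)  len=1.2358

Chained into 1 loop(s):
  loop 1: 4 segments, perimeter = 4.3233
Total perimeter = 4.323


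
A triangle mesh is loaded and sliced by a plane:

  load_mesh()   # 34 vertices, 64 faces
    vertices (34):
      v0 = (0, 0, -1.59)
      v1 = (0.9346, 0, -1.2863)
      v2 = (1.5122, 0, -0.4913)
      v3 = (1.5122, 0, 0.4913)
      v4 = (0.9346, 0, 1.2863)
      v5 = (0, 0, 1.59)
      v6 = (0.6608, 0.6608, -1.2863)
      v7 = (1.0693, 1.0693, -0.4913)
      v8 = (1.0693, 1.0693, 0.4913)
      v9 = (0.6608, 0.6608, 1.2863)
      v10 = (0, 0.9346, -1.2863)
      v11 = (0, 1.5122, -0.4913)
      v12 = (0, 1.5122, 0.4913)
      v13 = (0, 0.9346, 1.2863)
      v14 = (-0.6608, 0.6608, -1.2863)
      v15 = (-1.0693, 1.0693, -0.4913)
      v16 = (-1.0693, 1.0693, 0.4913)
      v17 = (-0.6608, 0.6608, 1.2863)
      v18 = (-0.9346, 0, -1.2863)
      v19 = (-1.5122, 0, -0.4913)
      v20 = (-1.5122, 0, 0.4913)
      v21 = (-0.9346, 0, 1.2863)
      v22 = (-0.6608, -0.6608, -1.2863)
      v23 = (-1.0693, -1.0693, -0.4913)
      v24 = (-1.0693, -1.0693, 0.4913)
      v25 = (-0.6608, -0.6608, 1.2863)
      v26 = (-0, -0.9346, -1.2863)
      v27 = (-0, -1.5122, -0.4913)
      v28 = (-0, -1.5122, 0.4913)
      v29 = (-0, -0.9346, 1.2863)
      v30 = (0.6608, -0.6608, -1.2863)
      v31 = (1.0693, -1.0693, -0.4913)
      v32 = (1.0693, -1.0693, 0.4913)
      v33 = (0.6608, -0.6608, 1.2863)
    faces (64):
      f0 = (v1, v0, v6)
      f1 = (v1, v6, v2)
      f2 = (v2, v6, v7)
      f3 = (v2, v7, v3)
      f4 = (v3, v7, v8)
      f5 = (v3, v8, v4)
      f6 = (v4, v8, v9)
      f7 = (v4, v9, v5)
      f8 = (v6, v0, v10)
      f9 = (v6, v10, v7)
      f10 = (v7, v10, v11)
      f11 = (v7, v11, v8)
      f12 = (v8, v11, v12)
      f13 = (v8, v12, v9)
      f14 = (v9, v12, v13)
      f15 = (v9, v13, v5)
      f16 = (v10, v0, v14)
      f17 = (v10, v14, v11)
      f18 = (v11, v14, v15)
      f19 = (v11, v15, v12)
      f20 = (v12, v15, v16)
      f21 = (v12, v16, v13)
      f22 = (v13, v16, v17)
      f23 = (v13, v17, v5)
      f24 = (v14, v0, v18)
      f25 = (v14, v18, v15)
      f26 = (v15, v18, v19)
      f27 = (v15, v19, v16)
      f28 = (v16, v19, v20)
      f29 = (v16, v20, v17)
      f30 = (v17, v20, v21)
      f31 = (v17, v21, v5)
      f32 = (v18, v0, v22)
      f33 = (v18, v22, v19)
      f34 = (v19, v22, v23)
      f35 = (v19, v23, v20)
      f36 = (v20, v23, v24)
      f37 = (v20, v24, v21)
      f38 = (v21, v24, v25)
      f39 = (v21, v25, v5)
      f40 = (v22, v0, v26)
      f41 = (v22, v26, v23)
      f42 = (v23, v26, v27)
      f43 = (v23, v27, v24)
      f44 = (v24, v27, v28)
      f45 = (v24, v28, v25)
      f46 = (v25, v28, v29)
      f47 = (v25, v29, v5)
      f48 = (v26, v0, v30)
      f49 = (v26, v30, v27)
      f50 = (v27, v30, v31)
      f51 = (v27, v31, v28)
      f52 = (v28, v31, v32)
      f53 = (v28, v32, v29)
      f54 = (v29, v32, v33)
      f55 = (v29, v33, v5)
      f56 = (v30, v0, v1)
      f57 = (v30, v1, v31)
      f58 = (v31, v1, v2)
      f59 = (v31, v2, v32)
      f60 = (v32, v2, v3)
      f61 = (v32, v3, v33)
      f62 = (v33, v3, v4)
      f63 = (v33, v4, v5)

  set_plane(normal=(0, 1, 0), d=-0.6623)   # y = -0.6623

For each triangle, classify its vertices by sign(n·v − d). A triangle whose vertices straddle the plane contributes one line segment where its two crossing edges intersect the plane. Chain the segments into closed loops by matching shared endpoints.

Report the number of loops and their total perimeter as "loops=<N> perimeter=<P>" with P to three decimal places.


Straddling triangles (20 of 64):
  (v19,v22,v23) [++-] → (-0.6623, -0.6623, -1.28338)–(-1.23788, -0.6623, -0.4913)  len=0.9791
  (v19,v23,v20) [+-+] → (-1.23788, -0.6623, -0.4913)–(-1.23788, -0.6623, -0.1173)  len=0.3740
  (v20,v23,v24) [+--] → (-1.23788, -0.6623, -0.1173)–(-1.23788, -0.6623, 0.4913)  len=0.6086
  (v20,v24,v21) [+-+] → (-1.23788, -0.6623, 0.4913)–(-1.01803, -0.6623, 0.793895)  len=0.3740
  (v21,v24,v25) [+-+] → (-1.01803, -0.6623, 0.793895)–(-0.6623, -0.6623, 1.28338)  len=0.6051
  (v22,v0,v26) [++-] → (0, -0.6623, -1.37478)–(-0.65718, -0.6623, -1.2863)  len=0.6631
  (v22,v26,v23) [+--] → (-0.65718, -0.6623, -1.2863)–(-0.6623, -0.6623, -1.28338)  len=0.0059
  (v24,v28,v25) [--+] → (-0.659636, -0.6623, 1.2849)–(-0.6623, -0.6623, 1.28338)  len=0.0031
  (v25,v28,v29) [+--] → (-0.659636, -0.6623, 1.2849)–(-0.65718, -0.6623, 1.2863)  len=0.0028
  (v25,v29,v5) [+-+] → (-0.65718, -0.6623, 1.2863)–(0, -0.6623, 1.37478)  len=0.6631
  (v26,v0,v30) [-++] → (0, -0.6623, -1.37478)–(0.65718, -0.6623, -1.2863)  len=0.6631
  (v26,v30,v27) [-+-] → (0.65718, -0.6623, -1.2863)–(0.659636, -0.6623, -1.2849)  len=0.0028
  (v27,v30,v31) [-+-] → (0.659636, -0.6623, -1.2849)–(0.6623, -0.6623, -1.28338)  len=0.0031
  (v29,v32,v33) [--+] → (0.6623, -0.6623, 1.28338)–(0.65718, -0.6623, 1.2863)  len=0.0059
  (v29,v33,v5) [-++] → (0.65718, -0.6623, 1.2863)–(0, -0.6623, 1.37478)  len=0.6631
  (v30,v1,v31) [++-] → (1.01803, -0.6623, -0.793895)–(0.6623, -0.6623, -1.28338)  len=0.6051
  (v31,v1,v2) [-++] → (1.01803, -0.6623, -0.793895)–(1.23788, -0.6623, -0.4913)  len=0.3740
  (v31,v2,v32) [-+-] → (1.23788, -0.6623, -0.4913)–(1.23788, -0.6623, 0.1173)  len=0.6086
  (v32,v2,v3) [-++] → (1.23788, -0.6623, 0.1173)–(1.23788, -0.6623, 0.4913)  len=0.3740
  (v32,v3,v33) [-++] → (1.23788, -0.6623, 0.4913)–(0.6623, -0.6623, 1.28338)  len=0.9791

Chained into 1 loop(s):
  loop 1: 20 segments, perimeter = 8.5577
Total perimeter = 8.558

loops=1 perimeter=8.558


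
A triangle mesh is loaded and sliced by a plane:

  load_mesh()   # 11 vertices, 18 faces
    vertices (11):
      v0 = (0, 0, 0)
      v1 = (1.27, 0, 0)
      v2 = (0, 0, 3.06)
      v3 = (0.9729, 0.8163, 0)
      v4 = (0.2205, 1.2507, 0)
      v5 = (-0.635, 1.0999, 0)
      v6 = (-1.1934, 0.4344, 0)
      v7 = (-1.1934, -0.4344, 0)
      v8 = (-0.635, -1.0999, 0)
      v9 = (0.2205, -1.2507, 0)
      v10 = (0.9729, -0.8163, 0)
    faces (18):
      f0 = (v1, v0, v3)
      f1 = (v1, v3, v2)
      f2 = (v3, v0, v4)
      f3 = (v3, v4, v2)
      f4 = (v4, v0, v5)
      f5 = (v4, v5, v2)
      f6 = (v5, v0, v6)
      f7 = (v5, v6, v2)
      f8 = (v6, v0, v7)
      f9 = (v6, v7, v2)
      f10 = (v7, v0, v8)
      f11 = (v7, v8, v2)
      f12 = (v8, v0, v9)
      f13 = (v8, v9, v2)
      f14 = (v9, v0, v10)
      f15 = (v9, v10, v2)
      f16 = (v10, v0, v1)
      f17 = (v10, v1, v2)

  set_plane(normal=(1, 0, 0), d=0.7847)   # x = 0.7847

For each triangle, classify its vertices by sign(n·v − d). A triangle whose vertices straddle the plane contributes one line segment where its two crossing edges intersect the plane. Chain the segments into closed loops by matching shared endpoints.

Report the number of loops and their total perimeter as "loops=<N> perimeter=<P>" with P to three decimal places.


Straddling triangles (8 of 18):
  (v1,v0,v3) [+-+] → (0.7847, 0, 0)–(0.7847, 0.658393, 0)  len=0.6584
  (v1,v3,v2) [++-] → (0.7847, 0.658393, 0.591933)–(0.7847, 0, 1.16931)  len=0.8757
  (v3,v0,v4) [+--] → (0.7847, 0.658393, 0)–(0.7847, 0.924958, 0)  len=0.2666
  (v3,v4,v2) [+--] → (0.7847, 0.924958, 0)–(0.7847, 0.658393, 0.591933)  len=0.6492
  (v9,v0,v10) [--+] → (0.7847, -0.658393, 0)–(0.7847, -0.924958, 0)  len=0.2666
  (v9,v10,v2) [-+-] → (0.7847, -0.924958, 0)–(0.7847, -0.658393, 0.591933)  len=0.6492
  (v10,v0,v1) [+-+] → (0.7847, -0.658393, 0)–(0.7847, 0, 0)  len=0.6584
  (v10,v1,v2) [++-] → (0.7847, 0, 1.16931)–(0.7847, -0.658393, 0.591933)  len=0.8757

Chained into 1 loop(s):
  loop 1: 8 segments, perimeter = 4.8997
Total perimeter = 4.900

loops=1 perimeter=4.900


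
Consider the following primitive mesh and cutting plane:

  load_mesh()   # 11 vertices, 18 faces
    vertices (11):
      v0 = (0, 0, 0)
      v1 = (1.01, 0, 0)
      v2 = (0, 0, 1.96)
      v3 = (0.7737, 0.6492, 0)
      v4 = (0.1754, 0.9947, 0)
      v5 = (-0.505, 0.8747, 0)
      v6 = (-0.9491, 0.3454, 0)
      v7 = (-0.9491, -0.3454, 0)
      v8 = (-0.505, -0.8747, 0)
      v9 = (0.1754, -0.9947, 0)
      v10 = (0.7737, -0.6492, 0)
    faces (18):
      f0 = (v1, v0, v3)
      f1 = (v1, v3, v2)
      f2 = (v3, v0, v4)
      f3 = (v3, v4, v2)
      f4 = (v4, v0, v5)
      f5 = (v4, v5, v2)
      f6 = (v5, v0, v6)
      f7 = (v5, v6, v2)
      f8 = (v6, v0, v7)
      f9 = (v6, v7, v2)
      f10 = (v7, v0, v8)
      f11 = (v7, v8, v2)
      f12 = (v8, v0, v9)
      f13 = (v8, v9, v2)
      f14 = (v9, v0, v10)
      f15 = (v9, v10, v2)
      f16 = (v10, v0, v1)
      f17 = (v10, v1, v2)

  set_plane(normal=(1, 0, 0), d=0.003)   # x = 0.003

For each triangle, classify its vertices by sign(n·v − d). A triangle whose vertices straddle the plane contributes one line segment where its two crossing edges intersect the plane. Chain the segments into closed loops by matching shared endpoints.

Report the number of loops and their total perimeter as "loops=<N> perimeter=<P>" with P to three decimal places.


Straddling triangles (12 of 18):
  (v1,v0,v3) [+-+] → (0.003, 0, 0)–(0.003, 0.00251725, 0)  len=0.0025
  (v1,v3,v2) [++-] → (0.003, 0.00251725, 1.9524)–(0.003, 0, 1.95418)  len=0.0031
  (v3,v0,v4) [+-+] → (0.003, 0.00251725, 0)–(0.003, 0.0170131, 0)  len=0.0145
  (v3,v4,v2) [++-] → (0.003, 0.0170131, 1.92648)–(0.003, 0.00251725, 1.9524)  len=0.0297
  (v4,v0,v5) [+--] → (0.003, 0.0170131, 0)–(0.003, 0.964294, 0)  len=0.9473
  (v4,v5,v2) [+--] → (0.003, 0.964294, 0)–(0.003, 0.0170131, 1.92648)  len=2.1468
  (v8,v0,v9) [--+] → (0.003, -0.0170131, 0)–(0.003, -0.964294, 0)  len=0.9473
  (v8,v9,v2) [-+-] → (0.003, -0.964294, 0)–(0.003, -0.0170131, 1.92648)  len=2.1468
  (v9,v0,v10) [+-+] → (0.003, -0.0170131, 0)–(0.003, -0.00251725, 0)  len=0.0145
  (v9,v10,v2) [++-] → (0.003, -0.00251725, 1.9524)–(0.003, -0.0170131, 1.92648)  len=0.0297
  (v10,v0,v1) [+-+] → (0.003, -0.00251725, 0)–(0.003, 0, 0)  len=0.0025
  (v10,v1,v2) [++-] → (0.003, 0, 1.95418)–(0.003, -0.00251725, 1.9524)  len=0.0031

Chained into 1 loop(s):
  loop 1: 12 segments, perimeter = 6.2877
Total perimeter = 6.288

loops=1 perimeter=6.288


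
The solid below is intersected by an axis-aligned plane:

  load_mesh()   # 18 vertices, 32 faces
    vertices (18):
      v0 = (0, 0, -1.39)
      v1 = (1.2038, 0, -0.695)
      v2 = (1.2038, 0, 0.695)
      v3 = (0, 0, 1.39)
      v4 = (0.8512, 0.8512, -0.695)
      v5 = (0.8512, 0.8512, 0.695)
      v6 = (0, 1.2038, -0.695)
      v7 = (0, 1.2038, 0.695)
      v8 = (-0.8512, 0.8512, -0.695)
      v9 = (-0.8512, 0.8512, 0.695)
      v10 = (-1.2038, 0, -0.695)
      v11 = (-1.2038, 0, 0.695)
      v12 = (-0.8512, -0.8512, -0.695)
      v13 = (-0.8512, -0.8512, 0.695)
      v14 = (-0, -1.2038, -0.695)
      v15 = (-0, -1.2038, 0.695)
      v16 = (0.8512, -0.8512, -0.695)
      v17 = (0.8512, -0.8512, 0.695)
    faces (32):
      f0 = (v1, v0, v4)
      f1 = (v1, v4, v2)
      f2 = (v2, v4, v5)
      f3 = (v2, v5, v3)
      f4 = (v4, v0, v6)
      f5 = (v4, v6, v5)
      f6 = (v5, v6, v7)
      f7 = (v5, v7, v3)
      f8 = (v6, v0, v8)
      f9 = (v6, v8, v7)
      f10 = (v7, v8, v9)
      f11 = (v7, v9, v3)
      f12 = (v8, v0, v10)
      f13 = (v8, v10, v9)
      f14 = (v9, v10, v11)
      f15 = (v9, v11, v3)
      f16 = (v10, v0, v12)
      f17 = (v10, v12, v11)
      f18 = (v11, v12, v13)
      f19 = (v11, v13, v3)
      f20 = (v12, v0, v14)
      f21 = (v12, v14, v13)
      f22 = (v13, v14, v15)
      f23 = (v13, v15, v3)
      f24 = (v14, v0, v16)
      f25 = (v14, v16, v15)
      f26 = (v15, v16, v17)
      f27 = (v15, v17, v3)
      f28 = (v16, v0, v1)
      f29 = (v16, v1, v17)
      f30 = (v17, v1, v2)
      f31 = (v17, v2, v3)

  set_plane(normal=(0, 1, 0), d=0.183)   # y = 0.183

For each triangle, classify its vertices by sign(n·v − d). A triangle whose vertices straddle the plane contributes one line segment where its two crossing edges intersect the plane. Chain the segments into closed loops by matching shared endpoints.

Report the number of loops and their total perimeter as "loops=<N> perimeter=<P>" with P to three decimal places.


loops=1 perimeter=7.897

Straddling triangles (12 of 32):
  (v1,v0,v4) [--+] → (0.183, 0.183, -1.24058)–(1.12799, 0.183, -0.695)  len=1.0912
  (v1,v4,v2) [-+-] → (1.12799, 0.183, -0.695)–(1.12799, 0.183, 0.396163)  len=1.0912
  (v2,v4,v5) [-++] → (1.12799, 0.183, 0.396163)–(1.12799, 0.183, 0.695)  len=0.2988
  (v2,v5,v3) [-+-] → (1.12799, 0.183, 0.695)–(0.183, 0.183, 1.24058)  len=1.0912
  (v4,v0,v6) [+-+] → (0.183, 0.183, -1.24058)–(0, 0.183, -1.28435)  len=0.1882
  (v5,v7,v3) [++-] → (0, 0.183, 1.28435)–(0.183, 0.183, 1.24058)  len=0.1882
  (v6,v0,v8) [+-+] → (0, 0.183, -1.28435)–(-0.183, 0.183, -1.24058)  len=0.1882
  (v7,v9,v3) [++-] → (-0.183, 0.183, 1.24058)–(0, 0.183, 1.28435)  len=0.1882
  (v8,v0,v10) [+--] → (-0.183, 0.183, -1.24058)–(-1.12799, 0.183, -0.695)  len=1.0912
  (v8,v10,v9) [+-+] → (-1.12799, 0.183, -0.695)–(-1.12799, 0.183, -0.396163)  len=0.2988
  (v9,v10,v11) [+--] → (-1.12799, 0.183, -0.396163)–(-1.12799, 0.183, 0.695)  len=1.0912
  (v9,v11,v3) [+--] → (-1.12799, 0.183, 0.695)–(-0.183, 0.183, 1.24058)  len=1.0912

Chained into 1 loop(s):
  loop 1: 12 segments, perimeter = 7.8974
Total perimeter = 7.897


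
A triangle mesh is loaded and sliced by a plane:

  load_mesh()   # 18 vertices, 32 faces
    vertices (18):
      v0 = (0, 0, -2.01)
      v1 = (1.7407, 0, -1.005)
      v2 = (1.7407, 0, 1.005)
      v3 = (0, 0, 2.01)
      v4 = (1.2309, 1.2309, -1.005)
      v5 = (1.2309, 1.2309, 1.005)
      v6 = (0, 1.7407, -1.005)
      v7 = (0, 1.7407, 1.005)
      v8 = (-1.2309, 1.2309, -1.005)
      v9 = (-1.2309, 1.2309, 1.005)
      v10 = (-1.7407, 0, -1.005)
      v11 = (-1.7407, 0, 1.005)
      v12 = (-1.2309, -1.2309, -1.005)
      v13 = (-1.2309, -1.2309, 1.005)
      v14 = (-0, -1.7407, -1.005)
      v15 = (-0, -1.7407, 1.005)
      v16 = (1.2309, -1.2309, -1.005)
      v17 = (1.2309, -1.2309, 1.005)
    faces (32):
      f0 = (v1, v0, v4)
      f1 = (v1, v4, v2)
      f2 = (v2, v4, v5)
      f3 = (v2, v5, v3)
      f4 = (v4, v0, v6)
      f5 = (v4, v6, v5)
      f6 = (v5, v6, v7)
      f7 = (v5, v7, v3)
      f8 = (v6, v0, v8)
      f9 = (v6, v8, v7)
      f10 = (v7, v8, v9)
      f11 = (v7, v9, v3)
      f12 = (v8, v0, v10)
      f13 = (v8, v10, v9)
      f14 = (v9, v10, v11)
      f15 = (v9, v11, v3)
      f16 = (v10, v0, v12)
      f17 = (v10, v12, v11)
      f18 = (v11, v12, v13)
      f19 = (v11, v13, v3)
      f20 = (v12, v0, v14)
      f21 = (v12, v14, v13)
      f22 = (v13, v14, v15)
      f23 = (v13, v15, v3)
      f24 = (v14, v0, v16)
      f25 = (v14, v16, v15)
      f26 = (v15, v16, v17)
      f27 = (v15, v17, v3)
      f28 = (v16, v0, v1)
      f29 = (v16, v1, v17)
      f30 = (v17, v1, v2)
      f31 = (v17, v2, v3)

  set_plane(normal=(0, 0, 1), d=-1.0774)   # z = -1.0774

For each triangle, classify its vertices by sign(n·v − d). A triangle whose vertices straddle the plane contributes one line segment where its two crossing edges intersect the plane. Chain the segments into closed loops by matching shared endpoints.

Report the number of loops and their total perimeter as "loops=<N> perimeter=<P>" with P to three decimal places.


Straddling triangles (8 of 32):
  (v1,v0,v4) [+-+] → (1.6153, 0, -1.0774)–(1.14223, 1.14223, -1.0774)  len=1.2363
  (v4,v0,v6) [+-+] → (1.14223, 1.14223, -1.0774)–(0, 1.6153, -1.0774)  len=1.2363
  (v6,v0,v8) [+-+] → (0, 1.6153, -1.0774)–(-1.14223, 1.14223, -1.0774)  len=1.2363
  (v8,v0,v10) [+-+] → (-1.14223, 1.14223, -1.0774)–(-1.6153, 0, -1.0774)  len=1.2363
  (v10,v0,v12) [+-+] → (-1.6153, 0, -1.0774)–(-1.14223, -1.14223, -1.0774)  len=1.2363
  (v12,v0,v14) [+-+] → (-1.14223, -1.14223, -1.0774)–(0, -1.6153, -1.0774)  len=1.2363
  (v14,v0,v16) [+-+] → (0, -1.6153, -1.0774)–(1.14223, -1.14223, -1.0774)  len=1.2363
  (v16,v0,v1) [+-+] → (1.14223, -1.14223, -1.0774)–(1.6153, 0, -1.0774)  len=1.2363

Chained into 1 loop(s):
  loop 1: 8 segments, perimeter = 9.8905
Total perimeter = 9.891

loops=1 perimeter=9.891


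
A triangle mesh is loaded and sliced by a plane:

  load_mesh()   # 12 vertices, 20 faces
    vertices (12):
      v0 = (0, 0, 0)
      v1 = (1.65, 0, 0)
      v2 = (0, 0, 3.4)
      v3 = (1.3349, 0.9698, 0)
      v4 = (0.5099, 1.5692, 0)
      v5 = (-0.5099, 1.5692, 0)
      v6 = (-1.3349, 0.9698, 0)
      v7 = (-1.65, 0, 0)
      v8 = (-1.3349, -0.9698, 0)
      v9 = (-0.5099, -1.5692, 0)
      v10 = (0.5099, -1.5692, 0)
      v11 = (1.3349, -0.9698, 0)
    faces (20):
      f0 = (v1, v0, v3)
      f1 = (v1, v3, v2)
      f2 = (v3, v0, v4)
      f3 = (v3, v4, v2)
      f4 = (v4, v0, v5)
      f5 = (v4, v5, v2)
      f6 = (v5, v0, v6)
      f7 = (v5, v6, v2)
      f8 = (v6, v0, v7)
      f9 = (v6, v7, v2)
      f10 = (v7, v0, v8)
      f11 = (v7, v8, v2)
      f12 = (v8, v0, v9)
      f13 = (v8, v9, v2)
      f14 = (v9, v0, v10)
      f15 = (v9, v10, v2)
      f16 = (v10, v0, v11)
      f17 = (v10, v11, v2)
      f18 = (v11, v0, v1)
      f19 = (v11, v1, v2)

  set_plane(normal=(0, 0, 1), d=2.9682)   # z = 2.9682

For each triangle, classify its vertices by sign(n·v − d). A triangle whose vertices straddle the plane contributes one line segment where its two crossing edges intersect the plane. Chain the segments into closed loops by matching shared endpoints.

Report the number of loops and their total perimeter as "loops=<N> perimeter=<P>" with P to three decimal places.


loops=1 perimeter=1.295

Straddling triangles (10 of 20):
  (v1,v3,v2) [--+] → (0.169532, 0.123165, 2.9682)–(0.20955, 0, 2.9682)  len=0.1295
  (v3,v4,v2) [--+] → (0.0647573, 0.199288, 2.9682)–(0.169532, 0.123165, 2.9682)  len=0.1295
  (v4,v5,v2) [--+] → (-0.0647573, 0.199288, 2.9682)–(0.0647573, 0.199288, 2.9682)  len=0.1295
  (v5,v6,v2) [--+] → (-0.169532, 0.123165, 2.9682)–(-0.0647573, 0.199288, 2.9682)  len=0.1295
  (v6,v7,v2) [--+] → (-0.20955, 0, 2.9682)–(-0.169532, 0.123165, 2.9682)  len=0.1295
  (v7,v8,v2) [--+] → (-0.169532, -0.123165, 2.9682)–(-0.20955, 0, 2.9682)  len=0.1295
  (v8,v9,v2) [--+] → (-0.0647573, -0.199288, 2.9682)–(-0.169532, -0.123165, 2.9682)  len=0.1295
  (v9,v10,v2) [--+] → (0.0647573, -0.199288, 2.9682)–(-0.0647573, -0.199288, 2.9682)  len=0.1295
  (v10,v11,v2) [--+] → (0.169532, -0.123165, 2.9682)–(0.0647573, -0.199288, 2.9682)  len=0.1295
  (v11,v1,v2) [--+] → (0.20955, 0, 2.9682)–(0.169532, -0.123165, 2.9682)  len=0.1295

Chained into 1 loop(s):
  loop 1: 10 segments, perimeter = 1.2951
Total perimeter = 1.295


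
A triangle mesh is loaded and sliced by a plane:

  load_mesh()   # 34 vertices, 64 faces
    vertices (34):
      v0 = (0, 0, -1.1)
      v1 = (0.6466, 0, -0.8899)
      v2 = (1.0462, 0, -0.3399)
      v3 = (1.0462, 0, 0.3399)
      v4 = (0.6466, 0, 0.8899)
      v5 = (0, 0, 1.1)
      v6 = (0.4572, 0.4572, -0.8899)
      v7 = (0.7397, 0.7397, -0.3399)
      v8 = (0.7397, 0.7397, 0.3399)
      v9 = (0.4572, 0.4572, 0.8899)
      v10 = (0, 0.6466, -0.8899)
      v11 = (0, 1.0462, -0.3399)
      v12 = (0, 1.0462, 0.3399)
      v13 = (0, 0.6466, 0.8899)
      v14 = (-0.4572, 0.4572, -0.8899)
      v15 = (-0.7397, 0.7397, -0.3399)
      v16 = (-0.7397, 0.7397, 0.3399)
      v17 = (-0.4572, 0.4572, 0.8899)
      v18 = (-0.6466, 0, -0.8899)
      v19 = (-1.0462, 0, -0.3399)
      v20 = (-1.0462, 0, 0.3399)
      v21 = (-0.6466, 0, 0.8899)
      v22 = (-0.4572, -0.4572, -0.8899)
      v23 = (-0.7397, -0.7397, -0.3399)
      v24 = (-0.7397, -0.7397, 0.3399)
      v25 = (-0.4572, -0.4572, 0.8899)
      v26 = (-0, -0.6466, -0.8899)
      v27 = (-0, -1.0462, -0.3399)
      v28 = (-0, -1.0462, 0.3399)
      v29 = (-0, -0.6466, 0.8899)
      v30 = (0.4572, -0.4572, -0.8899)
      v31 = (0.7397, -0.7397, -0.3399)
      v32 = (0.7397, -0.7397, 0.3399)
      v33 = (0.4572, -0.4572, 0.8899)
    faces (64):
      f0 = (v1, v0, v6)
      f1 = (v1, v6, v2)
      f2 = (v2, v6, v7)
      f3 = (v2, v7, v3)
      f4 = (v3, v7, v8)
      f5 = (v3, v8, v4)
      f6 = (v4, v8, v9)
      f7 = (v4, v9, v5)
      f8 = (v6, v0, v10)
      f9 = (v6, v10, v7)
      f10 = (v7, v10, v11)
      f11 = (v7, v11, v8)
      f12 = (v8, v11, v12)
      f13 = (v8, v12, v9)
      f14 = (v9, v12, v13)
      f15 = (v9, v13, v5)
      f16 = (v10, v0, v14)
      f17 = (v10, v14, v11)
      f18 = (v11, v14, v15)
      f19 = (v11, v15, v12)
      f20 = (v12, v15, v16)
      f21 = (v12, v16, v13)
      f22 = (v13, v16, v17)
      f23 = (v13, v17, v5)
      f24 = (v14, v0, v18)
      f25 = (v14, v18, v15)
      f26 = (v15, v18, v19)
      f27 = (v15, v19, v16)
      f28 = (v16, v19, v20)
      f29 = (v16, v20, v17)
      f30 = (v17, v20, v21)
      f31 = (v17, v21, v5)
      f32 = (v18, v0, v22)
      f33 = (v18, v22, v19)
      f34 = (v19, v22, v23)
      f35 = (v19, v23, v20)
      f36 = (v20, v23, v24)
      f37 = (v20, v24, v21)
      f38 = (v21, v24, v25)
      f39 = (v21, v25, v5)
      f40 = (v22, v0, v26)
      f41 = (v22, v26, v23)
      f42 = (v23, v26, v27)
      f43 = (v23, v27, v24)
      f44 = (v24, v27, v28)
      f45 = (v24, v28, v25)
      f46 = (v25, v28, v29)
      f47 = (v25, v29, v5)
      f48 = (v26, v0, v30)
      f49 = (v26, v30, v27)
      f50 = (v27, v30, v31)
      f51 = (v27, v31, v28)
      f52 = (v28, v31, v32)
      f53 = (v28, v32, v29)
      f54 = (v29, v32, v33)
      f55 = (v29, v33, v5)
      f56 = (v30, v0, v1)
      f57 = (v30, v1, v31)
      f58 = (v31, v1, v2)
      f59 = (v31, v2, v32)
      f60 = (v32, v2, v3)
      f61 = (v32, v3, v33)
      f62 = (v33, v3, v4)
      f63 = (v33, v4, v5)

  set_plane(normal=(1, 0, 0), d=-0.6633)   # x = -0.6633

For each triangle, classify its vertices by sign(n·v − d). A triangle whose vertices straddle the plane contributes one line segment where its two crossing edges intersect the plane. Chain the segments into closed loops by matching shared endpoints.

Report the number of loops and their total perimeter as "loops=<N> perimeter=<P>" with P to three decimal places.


Straddling triangles (18 of 64):
  (v11,v14,v15) [++-] → (-0.6633, 0.6633, -0.488643)–(-0.6633, 0.771357, -0.3399)  len=0.1839
  (v11,v15,v12) [+-+] → (-0.6633, 0.771357, -0.3399)–(-0.6633, 0.771357, -0.269687)  len=0.0702
  (v12,v15,v16) [+--] → (-0.6633, 0.771357, -0.269687)–(-0.6633, 0.771357, 0.3399)  len=0.6096
  (v12,v16,v13) [+-+] → (-0.6633, 0.771357, 0.3399)–(-0.6633, 0.730084, 0.396707)  len=0.0702
  (v13,v16,v17) [+-+] → (-0.6633, 0.730084, 0.396707)–(-0.6633, 0.6633, 0.488643)  len=0.1136
  (v14,v18,v15) [++-] → (-0.6633, 0.132685, -0.791243)–(-0.6633, 0.6633, -0.488643)  len=0.6108
  (v15,v18,v19) [-+-] → (-0.6633, 0.132685, -0.791243)–(-0.6633, 0, -0.866915)  len=0.1527
  (v16,v20,v17) [--+] → (-0.6633, 0.297219, 0.697447)–(-0.6633, 0.6633, 0.488643)  len=0.4214
  (v17,v20,v21) [+-+] → (-0.6633, 0.297219, 0.697447)–(-0.6633, 0, 0.866915)  len=0.3421
  (v18,v22,v19) [++-] → (-0.6633, -0.297219, -0.697447)–(-0.6633, 0, -0.866915)  len=0.3421
  (v19,v22,v23) [-+-] → (-0.6633, -0.297219, -0.697447)–(-0.6633, -0.6633, -0.488643)  len=0.4214
  (v20,v24,v21) [--+] → (-0.6633, -0.132685, 0.791243)–(-0.6633, 0, 0.866915)  len=0.1527
  (v21,v24,v25) [+-+] → (-0.6633, -0.132685, 0.791243)–(-0.6633, -0.6633, 0.488643)  len=0.6108
  (v22,v26,v23) [++-] → (-0.6633, -0.730084, -0.396707)–(-0.6633, -0.6633, -0.488643)  len=0.1136
  (v23,v26,v27) [-++] → (-0.6633, -0.730084, -0.396707)–(-0.6633, -0.771357, -0.3399)  len=0.0702
  (v23,v27,v24) [-+-] → (-0.6633, -0.771357, -0.3399)–(-0.6633, -0.771357, 0.269687)  len=0.6096
  (v24,v27,v28) [-++] → (-0.6633, -0.771357, 0.269687)–(-0.6633, -0.771357, 0.3399)  len=0.0702
  (v24,v28,v25) [-++] → (-0.6633, -0.771357, 0.3399)–(-0.6633, -0.6633, 0.488643)  len=0.1839

Chained into 1 loop(s):
  loop 1: 18 segments, perimeter = 5.1493
Total perimeter = 5.149

loops=1 perimeter=5.149


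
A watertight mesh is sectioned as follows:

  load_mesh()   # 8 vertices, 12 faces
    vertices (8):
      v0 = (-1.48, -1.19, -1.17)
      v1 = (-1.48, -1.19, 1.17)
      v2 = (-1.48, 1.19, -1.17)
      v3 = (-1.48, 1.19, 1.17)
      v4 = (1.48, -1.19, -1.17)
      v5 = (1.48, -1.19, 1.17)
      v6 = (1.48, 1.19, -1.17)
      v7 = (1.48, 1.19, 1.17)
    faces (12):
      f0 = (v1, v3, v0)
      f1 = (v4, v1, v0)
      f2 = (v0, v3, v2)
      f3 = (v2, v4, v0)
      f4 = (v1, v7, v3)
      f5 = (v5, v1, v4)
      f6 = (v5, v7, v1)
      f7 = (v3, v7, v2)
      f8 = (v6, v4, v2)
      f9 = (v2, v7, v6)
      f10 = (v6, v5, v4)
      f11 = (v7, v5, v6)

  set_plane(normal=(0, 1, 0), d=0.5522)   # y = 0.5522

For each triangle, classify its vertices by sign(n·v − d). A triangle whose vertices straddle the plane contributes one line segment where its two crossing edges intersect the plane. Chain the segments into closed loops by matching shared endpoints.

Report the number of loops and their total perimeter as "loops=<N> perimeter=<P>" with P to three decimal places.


Straddling triangles (8 of 12):
  (v1,v3,v0) [-+-] → (-1.48, 0.5522, 1.17)–(-1.48, 0.5522, 0.542919)  len=0.6271
  (v0,v3,v2) [-++] → (-1.48, 0.5522, 0.542919)–(-1.48, 0.5522, -1.17)  len=1.7129
  (v2,v4,v0) [+--] → (-0.68677, 0.5522, -1.17)–(-1.48, 0.5522, -1.17)  len=0.7932
  (v1,v7,v3) [-++] → (0.68677, 0.5522, 1.17)–(-1.48, 0.5522, 1.17)  len=2.1668
  (v5,v7,v1) [-+-] → (1.48, 0.5522, 1.17)–(0.68677, 0.5522, 1.17)  len=0.7932
  (v6,v4,v2) [+-+] → (1.48, 0.5522, -1.17)–(-0.68677, 0.5522, -1.17)  len=2.1668
  (v6,v5,v4) [+--] → (1.48, 0.5522, -0.542919)–(1.48, 0.5522, -1.17)  len=0.6271
  (v7,v5,v6) [+-+] → (1.48, 0.5522, 1.17)–(1.48, 0.5522, -0.542919)  len=1.7129

Chained into 1 loop(s):
  loop 1: 8 segments, perimeter = 10.6000
Total perimeter = 10.600

loops=1 perimeter=10.600


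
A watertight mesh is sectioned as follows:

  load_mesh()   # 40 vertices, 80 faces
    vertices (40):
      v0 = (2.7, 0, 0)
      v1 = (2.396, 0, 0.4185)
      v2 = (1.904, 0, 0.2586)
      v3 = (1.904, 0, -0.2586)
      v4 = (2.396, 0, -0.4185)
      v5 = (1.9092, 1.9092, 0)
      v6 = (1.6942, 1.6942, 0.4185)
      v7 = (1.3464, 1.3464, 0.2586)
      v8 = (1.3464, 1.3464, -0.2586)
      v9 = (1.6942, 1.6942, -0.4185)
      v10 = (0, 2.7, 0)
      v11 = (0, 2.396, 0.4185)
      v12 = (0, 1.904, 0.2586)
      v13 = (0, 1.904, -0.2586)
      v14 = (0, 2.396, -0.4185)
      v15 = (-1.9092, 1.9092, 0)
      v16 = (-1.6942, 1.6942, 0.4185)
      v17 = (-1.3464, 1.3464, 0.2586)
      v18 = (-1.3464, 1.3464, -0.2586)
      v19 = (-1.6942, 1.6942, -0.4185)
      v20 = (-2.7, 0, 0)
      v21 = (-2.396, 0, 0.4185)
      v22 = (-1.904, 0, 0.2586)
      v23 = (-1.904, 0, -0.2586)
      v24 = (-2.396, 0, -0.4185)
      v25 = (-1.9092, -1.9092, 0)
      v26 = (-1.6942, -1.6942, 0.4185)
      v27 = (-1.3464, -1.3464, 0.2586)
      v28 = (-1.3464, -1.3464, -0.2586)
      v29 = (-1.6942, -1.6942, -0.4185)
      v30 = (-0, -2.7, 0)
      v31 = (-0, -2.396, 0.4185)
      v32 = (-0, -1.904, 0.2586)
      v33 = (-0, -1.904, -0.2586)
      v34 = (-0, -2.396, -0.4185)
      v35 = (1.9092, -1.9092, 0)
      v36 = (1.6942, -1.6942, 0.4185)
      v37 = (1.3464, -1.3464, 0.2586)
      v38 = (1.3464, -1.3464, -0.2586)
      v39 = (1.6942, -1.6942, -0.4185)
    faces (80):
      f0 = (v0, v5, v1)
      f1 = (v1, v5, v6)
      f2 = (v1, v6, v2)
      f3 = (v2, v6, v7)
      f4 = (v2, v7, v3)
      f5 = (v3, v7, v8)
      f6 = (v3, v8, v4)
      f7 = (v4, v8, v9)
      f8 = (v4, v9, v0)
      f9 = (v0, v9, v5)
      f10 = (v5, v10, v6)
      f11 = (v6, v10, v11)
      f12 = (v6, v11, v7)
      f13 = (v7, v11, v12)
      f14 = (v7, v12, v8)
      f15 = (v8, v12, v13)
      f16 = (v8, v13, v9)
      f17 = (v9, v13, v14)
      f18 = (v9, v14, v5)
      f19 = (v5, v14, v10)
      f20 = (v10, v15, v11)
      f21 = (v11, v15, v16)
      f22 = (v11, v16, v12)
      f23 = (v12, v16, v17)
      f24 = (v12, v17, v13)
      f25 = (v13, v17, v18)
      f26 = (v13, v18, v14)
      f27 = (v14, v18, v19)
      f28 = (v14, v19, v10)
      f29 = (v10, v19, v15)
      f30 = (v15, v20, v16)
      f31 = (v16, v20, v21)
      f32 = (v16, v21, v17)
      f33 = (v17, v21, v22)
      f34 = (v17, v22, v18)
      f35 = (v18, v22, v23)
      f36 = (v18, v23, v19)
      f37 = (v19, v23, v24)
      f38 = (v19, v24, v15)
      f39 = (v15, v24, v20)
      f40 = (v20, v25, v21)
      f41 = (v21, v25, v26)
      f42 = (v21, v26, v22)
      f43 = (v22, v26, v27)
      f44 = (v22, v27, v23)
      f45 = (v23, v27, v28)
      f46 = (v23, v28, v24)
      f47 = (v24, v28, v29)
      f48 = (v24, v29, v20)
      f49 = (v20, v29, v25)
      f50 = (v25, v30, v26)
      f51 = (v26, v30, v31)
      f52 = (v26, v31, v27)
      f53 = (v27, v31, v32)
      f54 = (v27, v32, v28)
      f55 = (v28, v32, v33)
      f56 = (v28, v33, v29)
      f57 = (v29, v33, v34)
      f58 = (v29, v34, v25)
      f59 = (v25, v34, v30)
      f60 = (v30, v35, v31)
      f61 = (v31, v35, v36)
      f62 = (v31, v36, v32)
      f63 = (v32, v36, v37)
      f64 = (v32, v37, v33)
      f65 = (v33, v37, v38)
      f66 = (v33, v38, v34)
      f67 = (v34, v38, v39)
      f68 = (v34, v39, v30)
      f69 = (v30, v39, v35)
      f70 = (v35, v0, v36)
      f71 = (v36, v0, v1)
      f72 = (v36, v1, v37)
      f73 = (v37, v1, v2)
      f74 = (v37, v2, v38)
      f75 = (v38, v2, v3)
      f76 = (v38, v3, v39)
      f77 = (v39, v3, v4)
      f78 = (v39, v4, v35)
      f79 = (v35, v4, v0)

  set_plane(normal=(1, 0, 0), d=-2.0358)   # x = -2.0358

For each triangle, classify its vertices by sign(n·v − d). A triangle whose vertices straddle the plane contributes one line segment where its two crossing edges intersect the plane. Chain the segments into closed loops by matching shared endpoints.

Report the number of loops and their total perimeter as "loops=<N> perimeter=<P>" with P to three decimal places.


loops=1 perimeter=6.889

Straddling triangles (14 of 80):
  (v15,v20,v16) [+-+] → (-2.0358, 1.60355, 0)–(-2.0358, 1.1188, 0.276365)  len=0.5580
  (v16,v20,v21) [+--] → (-2.0358, 1.1188, 0.276365)–(-2.0358, 0.869551, 0.4185)  len=0.2869
  (v16,v21,v17) [+-+] → (-2.0358, 0.869551, 0.4185)–(-2.0358, 0.462055, 0.363626)  len=0.4112
  (v17,v21,v22) [+-+] → (-2.0358, 0.462055, 0.363626)–(-2.0358, 0, 0.301435)  len=0.4662
  (v19,v23,v24) [++-] → (-2.0358, 0, -0.301435)–(-2.0358, 0.869551, -0.4185)  len=0.8774
  (v19,v24,v15) [+-+] → (-2.0358, 0.869551, -0.4185)–(-2.0358, 1.41268, -0.108838)  len=0.6252
  (v15,v24,v20) [+--] → (-2.0358, 1.41268, -0.108838)–(-2.0358, 1.60355, 0)  len=0.2197
  (v20,v25,v21) [-+-] → (-2.0358, -1.60355, 0)–(-2.0358, -1.41268, 0.108838)  len=0.2197
  (v21,v25,v26) [-++] → (-2.0358, -1.41268, 0.108838)–(-2.0358, -0.869551, 0.4185)  len=0.6252
  (v21,v26,v22) [-++] → (-2.0358, -0.869551, 0.4185)–(-2.0358, 0, 0.301435)  len=0.8774
  (v23,v28,v24) [++-] → (-2.0358, -0.462055, -0.363626)–(-2.0358, 0, -0.301435)  len=0.4662
  (v24,v28,v29) [-++] → (-2.0358, -0.462055, -0.363626)–(-2.0358, -0.869551, -0.4185)  len=0.4112
  (v24,v29,v20) [-+-] → (-2.0358, -0.869551, -0.4185)–(-2.0358, -1.1188, -0.276365)  len=0.2869
  (v20,v29,v25) [-++] → (-2.0358, -1.1188, -0.276365)–(-2.0358, -1.60355, 0)  len=0.5580

Chained into 1 loop(s):
  loop 1: 14 segments, perimeter = 6.8893
Total perimeter = 6.889


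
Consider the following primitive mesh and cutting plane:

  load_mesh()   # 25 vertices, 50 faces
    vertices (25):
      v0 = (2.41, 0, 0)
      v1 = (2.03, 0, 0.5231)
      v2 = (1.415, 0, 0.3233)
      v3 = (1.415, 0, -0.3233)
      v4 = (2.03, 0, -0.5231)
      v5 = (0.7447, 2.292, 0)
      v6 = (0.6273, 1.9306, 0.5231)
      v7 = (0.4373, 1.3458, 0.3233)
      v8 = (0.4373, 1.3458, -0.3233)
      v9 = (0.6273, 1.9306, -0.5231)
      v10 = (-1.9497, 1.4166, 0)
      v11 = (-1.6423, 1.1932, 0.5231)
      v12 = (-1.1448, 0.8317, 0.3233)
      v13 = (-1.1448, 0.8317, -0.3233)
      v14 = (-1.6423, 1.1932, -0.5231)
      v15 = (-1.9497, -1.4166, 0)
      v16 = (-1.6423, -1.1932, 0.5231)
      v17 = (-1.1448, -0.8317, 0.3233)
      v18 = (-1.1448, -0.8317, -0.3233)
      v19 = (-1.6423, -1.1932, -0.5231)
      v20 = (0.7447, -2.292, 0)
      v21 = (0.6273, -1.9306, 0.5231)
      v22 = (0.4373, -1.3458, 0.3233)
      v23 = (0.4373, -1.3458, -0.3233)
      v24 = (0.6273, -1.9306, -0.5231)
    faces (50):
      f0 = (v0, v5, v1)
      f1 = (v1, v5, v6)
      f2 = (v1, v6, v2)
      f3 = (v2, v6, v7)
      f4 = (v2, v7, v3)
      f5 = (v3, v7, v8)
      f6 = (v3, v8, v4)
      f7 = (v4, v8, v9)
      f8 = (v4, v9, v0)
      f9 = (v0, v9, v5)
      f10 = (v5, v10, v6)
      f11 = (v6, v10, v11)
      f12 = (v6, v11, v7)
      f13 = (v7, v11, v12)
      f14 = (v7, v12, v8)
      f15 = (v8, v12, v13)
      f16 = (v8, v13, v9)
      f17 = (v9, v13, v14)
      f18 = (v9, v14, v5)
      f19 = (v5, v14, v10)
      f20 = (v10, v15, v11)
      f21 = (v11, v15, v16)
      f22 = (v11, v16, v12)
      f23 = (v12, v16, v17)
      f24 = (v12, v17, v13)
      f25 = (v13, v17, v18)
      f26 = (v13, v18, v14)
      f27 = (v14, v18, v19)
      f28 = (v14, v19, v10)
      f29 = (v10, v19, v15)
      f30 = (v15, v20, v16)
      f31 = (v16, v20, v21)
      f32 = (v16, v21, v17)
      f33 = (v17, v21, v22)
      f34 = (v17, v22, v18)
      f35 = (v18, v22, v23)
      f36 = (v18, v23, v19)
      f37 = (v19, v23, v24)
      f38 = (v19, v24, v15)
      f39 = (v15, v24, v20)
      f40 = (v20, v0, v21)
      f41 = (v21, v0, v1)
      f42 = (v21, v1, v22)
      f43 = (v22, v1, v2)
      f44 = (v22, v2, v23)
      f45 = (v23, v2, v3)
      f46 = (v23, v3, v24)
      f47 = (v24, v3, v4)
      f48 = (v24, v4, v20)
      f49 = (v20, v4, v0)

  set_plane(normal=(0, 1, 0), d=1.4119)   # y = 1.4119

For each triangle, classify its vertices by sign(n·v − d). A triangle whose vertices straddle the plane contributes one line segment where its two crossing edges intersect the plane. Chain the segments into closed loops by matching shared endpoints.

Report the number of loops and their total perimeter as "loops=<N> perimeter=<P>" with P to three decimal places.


Straddling triangles (16 of 50):
  (v0,v5,v1) [-+-] → (1.38415, 1.4119, 0)–(1.23824, 1.4119, 0.200864)  len=0.2483
  (v1,v5,v6) [-++] → (1.23824, 1.4119, 0.200864)–(1.00417, 1.4119, 0.5231)  len=0.3983
  (v1,v6,v2) [-+-] → (1.00417, 1.4119, 0.5231)–(0.838934, 1.4119, 0.469419)  len=0.1737
  (v2,v6,v7) [-+-] → (0.838934, 1.4119, 0.469419)–(0.458776, 1.4119, 0.345883)  len=0.3997
  (v4,v8,v9) [--+] → (0.458776, 1.4119, -0.345883)–(1.00417, 1.4119, -0.5231)  len=0.5735
  (v4,v9,v0) [-+-] → (1.00417, 1.4119, -0.5231)–(1.10626, 1.4119, -0.382557)  len=0.1737
  (v0,v9,v5) [-++] → (1.10626, 1.4119, -0.382557)–(1.38415, 1.4119, 0)  len=0.4728
  (v6,v10,v11) [++-] → (-1.94323, 1.4119, 0.0110052)–(-0.969176, 1.4119, 0.5231)  len=1.1005
  (v6,v11,v7) [+--] → (-0.969176, 1.4119, 0.5231)–(0.458776, 1.4119, 0.345883)  len=1.4389
  (v8,v13,v9) [--+] → (-0.209162, 1.4119, -0.428791)–(0.458776, 1.4119, -0.345883)  len=0.6731
  (v9,v13,v14) [+--] → (-0.209162, 1.4119, -0.428791)–(-0.969176, 1.4119, -0.5231)  len=0.7658
  (v9,v14,v5) [+-+] → (-0.969176, 1.4119, -0.5231)–(-1.1672, 1.4119, -0.418985)  len=0.2237
  (v5,v14,v10) [+-+] → (-1.1672, 1.4119, -0.418985)–(-1.94323, 1.4119, -0.0110052)  len=0.8767
  (v10,v15,v11) [+--] → (-1.9497, 1.4119, 0)–(-1.94323, 1.4119, 0.0110052)  len=0.0128
  (v14,v19,v10) [--+] → (-1.94915, 1.4119, -0.000942053)–(-1.94323, 1.4119, -0.0110052)  len=0.0117
  (v10,v19,v15) [+--] → (-1.94915, 1.4119, -0.000942053)–(-1.9497, 1.4119, 0)  len=0.0011

Chained into 1 loop(s):
  loop 1: 16 segments, perimeter = 7.5443
Total perimeter = 7.544

loops=1 perimeter=7.544
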